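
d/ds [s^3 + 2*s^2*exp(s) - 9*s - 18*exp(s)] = 2*s^2*exp(s) + 3*s^2 + 4*s*exp(s) - 18*exp(s) - 9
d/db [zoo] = 0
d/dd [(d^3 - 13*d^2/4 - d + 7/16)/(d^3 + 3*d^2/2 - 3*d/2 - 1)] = (38*d^2 - 46*d + 53)/(8*(d^4 + 2*d^3 - 3*d^2 - 4*d + 4))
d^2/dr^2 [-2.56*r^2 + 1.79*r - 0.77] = -5.12000000000000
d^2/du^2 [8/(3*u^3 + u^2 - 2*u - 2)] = 16*(-(9*u + 1)*(3*u^3 + u^2 - 2*u - 2) + (9*u^2 + 2*u - 2)^2)/(3*u^3 + u^2 - 2*u - 2)^3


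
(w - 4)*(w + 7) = w^2 + 3*w - 28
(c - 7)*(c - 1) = c^2 - 8*c + 7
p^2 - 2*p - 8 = (p - 4)*(p + 2)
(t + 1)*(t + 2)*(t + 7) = t^3 + 10*t^2 + 23*t + 14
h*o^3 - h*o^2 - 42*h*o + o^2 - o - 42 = (o - 7)*(o + 6)*(h*o + 1)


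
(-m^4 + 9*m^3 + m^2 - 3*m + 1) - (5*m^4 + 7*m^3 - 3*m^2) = -6*m^4 + 2*m^3 + 4*m^2 - 3*m + 1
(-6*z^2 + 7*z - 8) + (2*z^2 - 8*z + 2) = -4*z^2 - z - 6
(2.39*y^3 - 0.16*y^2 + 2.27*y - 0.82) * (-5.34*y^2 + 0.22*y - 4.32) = -12.7626*y^5 + 1.3802*y^4 - 22.4818*y^3 + 5.5694*y^2 - 9.9868*y + 3.5424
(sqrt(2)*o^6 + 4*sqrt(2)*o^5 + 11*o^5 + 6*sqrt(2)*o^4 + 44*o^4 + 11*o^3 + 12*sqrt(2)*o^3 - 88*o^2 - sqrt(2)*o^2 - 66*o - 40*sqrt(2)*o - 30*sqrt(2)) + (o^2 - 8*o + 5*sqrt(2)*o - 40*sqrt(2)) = sqrt(2)*o^6 + 4*sqrt(2)*o^5 + 11*o^5 + 6*sqrt(2)*o^4 + 44*o^4 + 11*o^3 + 12*sqrt(2)*o^3 - 87*o^2 - sqrt(2)*o^2 - 74*o - 35*sqrt(2)*o - 70*sqrt(2)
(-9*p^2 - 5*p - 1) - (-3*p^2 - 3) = -6*p^2 - 5*p + 2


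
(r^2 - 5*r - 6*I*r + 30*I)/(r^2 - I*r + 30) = (r - 5)/(r + 5*I)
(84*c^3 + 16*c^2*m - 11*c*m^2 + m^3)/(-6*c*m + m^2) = -14*c^2/m - 5*c + m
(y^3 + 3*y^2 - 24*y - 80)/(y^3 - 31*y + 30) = (y^2 + 8*y + 16)/(y^2 + 5*y - 6)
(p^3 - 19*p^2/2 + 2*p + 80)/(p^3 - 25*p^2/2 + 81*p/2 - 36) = (2*p^2 - 3*p - 20)/(2*p^2 - 9*p + 9)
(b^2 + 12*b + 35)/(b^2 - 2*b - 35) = (b + 7)/(b - 7)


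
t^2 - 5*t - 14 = (t - 7)*(t + 2)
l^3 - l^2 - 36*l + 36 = (l - 6)*(l - 1)*(l + 6)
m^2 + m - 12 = (m - 3)*(m + 4)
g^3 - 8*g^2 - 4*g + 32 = (g - 8)*(g - 2)*(g + 2)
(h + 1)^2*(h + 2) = h^3 + 4*h^2 + 5*h + 2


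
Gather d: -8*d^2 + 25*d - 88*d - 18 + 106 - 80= -8*d^2 - 63*d + 8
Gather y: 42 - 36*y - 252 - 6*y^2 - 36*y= -6*y^2 - 72*y - 210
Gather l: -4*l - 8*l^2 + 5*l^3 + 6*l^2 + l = 5*l^3 - 2*l^2 - 3*l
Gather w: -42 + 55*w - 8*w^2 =-8*w^2 + 55*w - 42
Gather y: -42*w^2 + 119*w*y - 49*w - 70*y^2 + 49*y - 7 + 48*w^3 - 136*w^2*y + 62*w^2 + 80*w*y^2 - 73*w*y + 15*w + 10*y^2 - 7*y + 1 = 48*w^3 + 20*w^2 - 34*w + y^2*(80*w - 60) + y*(-136*w^2 + 46*w + 42) - 6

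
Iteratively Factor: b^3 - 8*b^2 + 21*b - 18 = (b - 2)*(b^2 - 6*b + 9) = (b - 3)*(b - 2)*(b - 3)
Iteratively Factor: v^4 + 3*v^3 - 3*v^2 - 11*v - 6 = (v + 1)*(v^3 + 2*v^2 - 5*v - 6) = (v + 1)^2*(v^2 + v - 6) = (v - 2)*(v + 1)^2*(v + 3)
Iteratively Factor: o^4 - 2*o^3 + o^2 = (o - 1)*(o^3 - o^2) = (o - 1)^2*(o^2) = o*(o - 1)^2*(o)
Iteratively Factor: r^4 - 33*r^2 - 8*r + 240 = (r + 4)*(r^3 - 4*r^2 - 17*r + 60) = (r - 5)*(r + 4)*(r^2 + r - 12) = (r - 5)*(r + 4)^2*(r - 3)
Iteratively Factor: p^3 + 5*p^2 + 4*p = (p + 4)*(p^2 + p) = p*(p + 4)*(p + 1)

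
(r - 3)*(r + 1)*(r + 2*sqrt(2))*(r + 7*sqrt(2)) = r^4 - 2*r^3 + 9*sqrt(2)*r^3 - 18*sqrt(2)*r^2 + 25*r^2 - 56*r - 27*sqrt(2)*r - 84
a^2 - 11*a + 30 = (a - 6)*(a - 5)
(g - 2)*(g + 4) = g^2 + 2*g - 8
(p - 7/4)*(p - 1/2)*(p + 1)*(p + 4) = p^4 + 11*p^3/4 - 51*p^2/8 - 37*p/8 + 7/2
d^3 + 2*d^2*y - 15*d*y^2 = d*(d - 3*y)*(d + 5*y)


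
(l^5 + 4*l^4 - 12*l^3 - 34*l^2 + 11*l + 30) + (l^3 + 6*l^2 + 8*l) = l^5 + 4*l^4 - 11*l^3 - 28*l^2 + 19*l + 30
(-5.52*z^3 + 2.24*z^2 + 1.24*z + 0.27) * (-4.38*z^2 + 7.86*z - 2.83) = 24.1776*z^5 - 53.1984*z^4 + 27.7968*z^3 + 2.2246*z^2 - 1.387*z - 0.7641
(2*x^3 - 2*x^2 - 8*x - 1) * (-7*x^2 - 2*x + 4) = -14*x^5 + 10*x^4 + 68*x^3 + 15*x^2 - 30*x - 4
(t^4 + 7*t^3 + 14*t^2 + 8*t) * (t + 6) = t^5 + 13*t^4 + 56*t^3 + 92*t^2 + 48*t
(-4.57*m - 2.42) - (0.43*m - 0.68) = -5.0*m - 1.74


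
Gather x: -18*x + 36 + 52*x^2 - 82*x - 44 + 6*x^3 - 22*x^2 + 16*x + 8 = 6*x^3 + 30*x^2 - 84*x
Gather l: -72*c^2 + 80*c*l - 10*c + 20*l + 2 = -72*c^2 - 10*c + l*(80*c + 20) + 2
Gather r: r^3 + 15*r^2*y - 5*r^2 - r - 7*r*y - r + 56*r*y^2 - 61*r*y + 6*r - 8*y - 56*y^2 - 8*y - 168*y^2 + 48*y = r^3 + r^2*(15*y - 5) + r*(56*y^2 - 68*y + 4) - 224*y^2 + 32*y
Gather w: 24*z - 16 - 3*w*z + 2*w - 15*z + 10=w*(2 - 3*z) + 9*z - 6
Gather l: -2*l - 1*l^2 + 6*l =-l^2 + 4*l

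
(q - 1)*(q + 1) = q^2 - 1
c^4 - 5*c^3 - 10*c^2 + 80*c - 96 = (c - 4)*(c - 3)*(c - 2)*(c + 4)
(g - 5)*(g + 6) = g^2 + g - 30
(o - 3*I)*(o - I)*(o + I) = o^3 - 3*I*o^2 + o - 3*I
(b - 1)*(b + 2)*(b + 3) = b^3 + 4*b^2 + b - 6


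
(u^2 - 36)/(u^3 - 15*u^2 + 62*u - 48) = (u + 6)/(u^2 - 9*u + 8)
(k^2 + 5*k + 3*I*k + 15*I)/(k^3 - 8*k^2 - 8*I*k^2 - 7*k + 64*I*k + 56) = (k^2 + k*(5 + 3*I) + 15*I)/(k^3 - 8*k^2*(1 + I) + k*(-7 + 64*I) + 56)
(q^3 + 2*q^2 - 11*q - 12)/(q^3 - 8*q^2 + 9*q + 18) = (q + 4)/(q - 6)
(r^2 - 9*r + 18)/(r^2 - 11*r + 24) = (r - 6)/(r - 8)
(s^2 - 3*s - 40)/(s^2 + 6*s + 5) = (s - 8)/(s + 1)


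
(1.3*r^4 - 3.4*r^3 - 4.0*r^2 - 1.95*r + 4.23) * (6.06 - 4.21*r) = -5.473*r^5 + 22.192*r^4 - 3.764*r^3 - 16.0305*r^2 - 29.6253*r + 25.6338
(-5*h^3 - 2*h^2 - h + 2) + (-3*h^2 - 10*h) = -5*h^3 - 5*h^2 - 11*h + 2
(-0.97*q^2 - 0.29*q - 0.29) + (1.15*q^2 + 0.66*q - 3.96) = 0.18*q^2 + 0.37*q - 4.25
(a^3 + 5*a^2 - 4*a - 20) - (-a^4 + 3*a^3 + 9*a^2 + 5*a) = a^4 - 2*a^3 - 4*a^2 - 9*a - 20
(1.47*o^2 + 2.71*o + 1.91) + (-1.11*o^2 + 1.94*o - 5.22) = 0.36*o^2 + 4.65*o - 3.31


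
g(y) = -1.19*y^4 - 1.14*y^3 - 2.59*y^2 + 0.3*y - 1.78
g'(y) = -4.76*y^3 - 3.42*y^2 - 5.18*y + 0.3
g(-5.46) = -952.66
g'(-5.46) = 701.42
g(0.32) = -2.00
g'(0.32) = -1.86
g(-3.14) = -108.65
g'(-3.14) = 130.21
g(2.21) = -54.46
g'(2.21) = -79.23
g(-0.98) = -4.59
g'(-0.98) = 6.57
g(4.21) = -505.32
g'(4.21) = -437.31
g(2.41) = -72.20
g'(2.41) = -98.68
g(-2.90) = -80.79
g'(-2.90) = 102.65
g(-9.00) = -7190.80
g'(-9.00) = 3239.94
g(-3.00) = -91.60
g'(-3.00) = 113.58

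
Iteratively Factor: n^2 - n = (n - 1)*(n)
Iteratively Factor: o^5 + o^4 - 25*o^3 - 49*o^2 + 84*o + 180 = (o - 5)*(o^4 + 6*o^3 + 5*o^2 - 24*o - 36) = (o - 5)*(o + 2)*(o^3 + 4*o^2 - 3*o - 18) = (o - 5)*(o + 2)*(o + 3)*(o^2 + o - 6) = (o - 5)*(o - 2)*(o + 2)*(o + 3)*(o + 3)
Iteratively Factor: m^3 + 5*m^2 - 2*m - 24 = (m - 2)*(m^2 + 7*m + 12) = (m - 2)*(m + 3)*(m + 4)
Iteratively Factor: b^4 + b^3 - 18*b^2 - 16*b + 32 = (b + 2)*(b^3 - b^2 - 16*b + 16) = (b + 2)*(b + 4)*(b^2 - 5*b + 4) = (b - 4)*(b + 2)*(b + 4)*(b - 1)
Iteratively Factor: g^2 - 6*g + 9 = (g - 3)*(g - 3)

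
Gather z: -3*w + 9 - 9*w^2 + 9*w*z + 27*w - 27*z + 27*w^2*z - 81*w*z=-9*w^2 + 24*w + z*(27*w^2 - 72*w - 27) + 9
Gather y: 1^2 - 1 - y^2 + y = -y^2 + y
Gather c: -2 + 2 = 0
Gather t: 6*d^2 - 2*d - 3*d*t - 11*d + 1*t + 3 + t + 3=6*d^2 - 13*d + t*(2 - 3*d) + 6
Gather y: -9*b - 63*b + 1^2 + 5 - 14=-72*b - 8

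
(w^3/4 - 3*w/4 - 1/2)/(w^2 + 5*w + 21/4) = (w^3 - 3*w - 2)/(4*w^2 + 20*w + 21)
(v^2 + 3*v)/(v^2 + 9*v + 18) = v/(v + 6)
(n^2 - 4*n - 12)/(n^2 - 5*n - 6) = (n + 2)/(n + 1)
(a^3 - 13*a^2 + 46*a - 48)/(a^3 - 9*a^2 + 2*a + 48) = (a - 2)/(a + 2)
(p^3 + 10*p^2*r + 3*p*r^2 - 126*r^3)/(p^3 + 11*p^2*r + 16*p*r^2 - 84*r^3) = (p - 3*r)/(p - 2*r)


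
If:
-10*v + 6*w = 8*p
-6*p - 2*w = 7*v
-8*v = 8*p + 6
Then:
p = -93/20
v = 39/10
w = 3/10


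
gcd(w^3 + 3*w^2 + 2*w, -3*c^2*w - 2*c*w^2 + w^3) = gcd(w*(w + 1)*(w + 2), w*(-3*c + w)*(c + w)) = w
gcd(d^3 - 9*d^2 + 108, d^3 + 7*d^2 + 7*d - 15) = d + 3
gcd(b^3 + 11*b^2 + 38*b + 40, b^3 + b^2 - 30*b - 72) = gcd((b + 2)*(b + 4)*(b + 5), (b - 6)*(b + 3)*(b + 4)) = b + 4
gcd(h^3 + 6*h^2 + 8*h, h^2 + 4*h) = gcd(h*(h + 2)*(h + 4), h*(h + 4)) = h^2 + 4*h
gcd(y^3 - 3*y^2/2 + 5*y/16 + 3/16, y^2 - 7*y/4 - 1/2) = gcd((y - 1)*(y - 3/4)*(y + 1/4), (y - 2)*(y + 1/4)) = y + 1/4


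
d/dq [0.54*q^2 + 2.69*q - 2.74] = 1.08*q + 2.69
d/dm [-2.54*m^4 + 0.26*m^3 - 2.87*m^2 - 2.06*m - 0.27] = -10.16*m^3 + 0.78*m^2 - 5.74*m - 2.06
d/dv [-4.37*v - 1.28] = -4.37000000000000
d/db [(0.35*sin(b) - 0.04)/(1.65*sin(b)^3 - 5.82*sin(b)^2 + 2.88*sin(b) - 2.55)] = (-1.155*sin(b)^3 + 2.235*sin(b)^2 - 0.4656*sin(b) - 0.7773)*cos(b)/(2.7225*sin(b)^6 - 19.206*sin(b)^5 + 43.3764*sin(b)^4 - 41.9382*sin(b)^3 + 37.9764*sin(b)^2 - 14.688*sin(b) + 6.5025)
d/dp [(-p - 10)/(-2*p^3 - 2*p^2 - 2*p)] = (p*(p^2 + p + 1) - (p + 10)*(3*p^2 + 2*p + 1))/(2*p^2*(p^2 + p + 1)^2)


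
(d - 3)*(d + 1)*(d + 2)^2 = d^4 + 2*d^3 - 7*d^2 - 20*d - 12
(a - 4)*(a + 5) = a^2 + a - 20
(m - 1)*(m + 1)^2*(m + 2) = m^4 + 3*m^3 + m^2 - 3*m - 2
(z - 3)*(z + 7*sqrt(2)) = z^2 - 3*z + 7*sqrt(2)*z - 21*sqrt(2)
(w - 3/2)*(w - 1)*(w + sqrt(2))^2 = w^4 - 5*w^3/2 + 2*sqrt(2)*w^3 - 5*sqrt(2)*w^2 + 7*w^2/2 - 5*w + 3*sqrt(2)*w + 3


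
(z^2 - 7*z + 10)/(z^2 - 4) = (z - 5)/(z + 2)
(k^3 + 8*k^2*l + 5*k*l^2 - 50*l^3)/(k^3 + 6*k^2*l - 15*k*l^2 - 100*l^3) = (k - 2*l)/(k - 4*l)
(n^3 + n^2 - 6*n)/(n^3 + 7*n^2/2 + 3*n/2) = 2*(n - 2)/(2*n + 1)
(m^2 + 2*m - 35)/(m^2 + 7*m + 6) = (m^2 + 2*m - 35)/(m^2 + 7*m + 6)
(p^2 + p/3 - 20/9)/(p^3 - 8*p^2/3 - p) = (-3*p^2 - p + 20/3)/(p*(-3*p^2 + 8*p + 3))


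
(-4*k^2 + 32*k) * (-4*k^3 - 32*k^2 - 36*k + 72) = 16*k^5 - 880*k^3 - 1440*k^2 + 2304*k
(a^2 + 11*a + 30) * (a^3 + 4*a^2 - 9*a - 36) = a^5 + 15*a^4 + 65*a^3 - 15*a^2 - 666*a - 1080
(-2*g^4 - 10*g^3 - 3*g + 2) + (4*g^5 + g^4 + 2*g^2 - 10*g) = 4*g^5 - g^4 - 10*g^3 + 2*g^2 - 13*g + 2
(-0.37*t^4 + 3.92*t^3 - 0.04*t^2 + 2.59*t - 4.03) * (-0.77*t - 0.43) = 0.2849*t^5 - 2.8593*t^4 - 1.6548*t^3 - 1.9771*t^2 + 1.9894*t + 1.7329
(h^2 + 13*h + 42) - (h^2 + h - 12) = 12*h + 54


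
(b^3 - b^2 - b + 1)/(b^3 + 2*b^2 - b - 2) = (b - 1)/(b + 2)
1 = 1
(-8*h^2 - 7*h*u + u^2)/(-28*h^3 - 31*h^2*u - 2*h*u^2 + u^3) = (-8*h + u)/(-28*h^2 - 3*h*u + u^2)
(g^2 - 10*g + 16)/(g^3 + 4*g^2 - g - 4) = (g^2 - 10*g + 16)/(g^3 + 4*g^2 - g - 4)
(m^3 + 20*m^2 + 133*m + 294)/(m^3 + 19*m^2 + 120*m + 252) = (m + 7)/(m + 6)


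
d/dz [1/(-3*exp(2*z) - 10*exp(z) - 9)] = (6*exp(z) + 10)*exp(z)/(3*exp(2*z) + 10*exp(z) + 9)^2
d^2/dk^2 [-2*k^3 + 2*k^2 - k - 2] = 4 - 12*k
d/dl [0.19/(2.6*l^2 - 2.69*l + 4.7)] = (0.5111 - 0.988*l)/(2.6*l^2 - 2.69*l + 4.7)^2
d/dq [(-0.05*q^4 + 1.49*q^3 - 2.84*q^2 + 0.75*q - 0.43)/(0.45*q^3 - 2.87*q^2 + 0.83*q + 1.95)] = (-0.0225*q^6 + 0.286999999999999*q^5 - 3.1228*q^4 + 1.4084*q^3 + 9.0923*q^2 - 13.5442*q + 1.8194)/(0.2025*q^6 - 2.583*q^5 + 8.9839*q^4 - 3.0092*q^3 - 10.5041*q^2 + 3.237*q + 3.8025)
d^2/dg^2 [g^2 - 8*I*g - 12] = 2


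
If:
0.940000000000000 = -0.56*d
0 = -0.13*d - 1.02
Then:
No Solution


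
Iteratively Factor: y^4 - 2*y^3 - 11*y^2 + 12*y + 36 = (y - 3)*(y^3 + y^2 - 8*y - 12) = (y - 3)^2*(y^2 + 4*y + 4) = (y - 3)^2*(y + 2)*(y + 2)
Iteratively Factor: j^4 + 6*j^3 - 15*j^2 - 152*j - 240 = (j + 4)*(j^3 + 2*j^2 - 23*j - 60) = (j - 5)*(j + 4)*(j^2 + 7*j + 12) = (j - 5)*(j + 4)^2*(j + 3)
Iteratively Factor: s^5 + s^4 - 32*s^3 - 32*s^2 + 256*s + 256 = (s + 4)*(s^4 - 3*s^3 - 20*s^2 + 48*s + 64) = (s + 1)*(s + 4)*(s^3 - 4*s^2 - 16*s + 64) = (s - 4)*(s + 1)*(s + 4)*(s^2 - 16) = (s - 4)*(s + 1)*(s + 4)^2*(s - 4)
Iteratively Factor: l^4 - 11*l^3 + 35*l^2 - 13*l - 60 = (l - 3)*(l^3 - 8*l^2 + 11*l + 20) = (l - 4)*(l - 3)*(l^2 - 4*l - 5) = (l - 5)*(l - 4)*(l - 3)*(l + 1)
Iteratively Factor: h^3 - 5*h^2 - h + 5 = (h + 1)*(h^2 - 6*h + 5) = (h - 5)*(h + 1)*(h - 1)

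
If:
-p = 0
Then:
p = 0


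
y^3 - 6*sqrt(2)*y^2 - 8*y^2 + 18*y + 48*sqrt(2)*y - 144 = (y - 8)*(y - 3*sqrt(2))^2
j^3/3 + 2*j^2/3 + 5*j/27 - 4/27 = (j/3 + 1/3)*(j - 1/3)*(j + 4/3)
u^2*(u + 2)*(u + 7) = u^4 + 9*u^3 + 14*u^2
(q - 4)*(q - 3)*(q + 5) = q^3 - 2*q^2 - 23*q + 60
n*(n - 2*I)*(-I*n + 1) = -I*n^3 - n^2 - 2*I*n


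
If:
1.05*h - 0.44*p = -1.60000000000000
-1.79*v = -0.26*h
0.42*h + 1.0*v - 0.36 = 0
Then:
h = 0.64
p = 5.16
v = 0.09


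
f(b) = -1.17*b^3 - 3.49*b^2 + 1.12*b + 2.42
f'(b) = -3.51*b^2 - 6.98*b + 1.12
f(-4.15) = 21.29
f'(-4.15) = -30.36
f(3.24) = -70.38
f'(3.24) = -58.34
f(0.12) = 2.50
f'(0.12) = 0.23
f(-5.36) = 76.32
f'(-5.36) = -62.31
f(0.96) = -0.76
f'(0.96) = -8.82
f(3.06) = -60.36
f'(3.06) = -53.11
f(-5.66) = 96.42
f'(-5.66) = -71.82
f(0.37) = 2.30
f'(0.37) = -1.94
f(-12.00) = 1508.18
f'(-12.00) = -420.56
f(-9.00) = 562.58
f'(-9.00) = -220.37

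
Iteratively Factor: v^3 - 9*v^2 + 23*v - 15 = (v - 1)*(v^2 - 8*v + 15) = (v - 5)*(v - 1)*(v - 3)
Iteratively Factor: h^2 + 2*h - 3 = (h - 1)*(h + 3)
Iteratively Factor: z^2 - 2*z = (z)*(z - 2)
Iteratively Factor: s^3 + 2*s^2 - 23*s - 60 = (s + 3)*(s^2 - s - 20) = (s - 5)*(s + 3)*(s + 4)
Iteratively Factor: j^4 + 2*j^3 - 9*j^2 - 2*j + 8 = (j + 1)*(j^3 + j^2 - 10*j + 8) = (j - 1)*(j + 1)*(j^2 + 2*j - 8) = (j - 1)*(j + 1)*(j + 4)*(j - 2)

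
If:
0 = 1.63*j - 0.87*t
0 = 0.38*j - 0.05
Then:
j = 0.13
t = 0.25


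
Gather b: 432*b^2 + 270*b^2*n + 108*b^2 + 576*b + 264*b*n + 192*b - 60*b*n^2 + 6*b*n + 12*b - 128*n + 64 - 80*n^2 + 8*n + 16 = b^2*(270*n + 540) + b*(-60*n^2 + 270*n + 780) - 80*n^2 - 120*n + 80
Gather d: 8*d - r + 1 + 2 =8*d - r + 3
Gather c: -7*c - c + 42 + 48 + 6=96 - 8*c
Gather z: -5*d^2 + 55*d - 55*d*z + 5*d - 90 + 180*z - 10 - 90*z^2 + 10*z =-5*d^2 + 60*d - 90*z^2 + z*(190 - 55*d) - 100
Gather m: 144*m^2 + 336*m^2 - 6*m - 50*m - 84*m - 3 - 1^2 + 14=480*m^2 - 140*m + 10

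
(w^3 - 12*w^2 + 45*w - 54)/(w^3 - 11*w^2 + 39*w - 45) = (w - 6)/(w - 5)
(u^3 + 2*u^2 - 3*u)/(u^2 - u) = u + 3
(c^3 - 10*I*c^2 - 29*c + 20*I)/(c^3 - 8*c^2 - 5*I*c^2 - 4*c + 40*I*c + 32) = (c - 5*I)/(c - 8)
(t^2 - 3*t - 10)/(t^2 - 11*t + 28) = (t^2 - 3*t - 10)/(t^2 - 11*t + 28)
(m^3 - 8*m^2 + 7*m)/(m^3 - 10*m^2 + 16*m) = (m^2 - 8*m + 7)/(m^2 - 10*m + 16)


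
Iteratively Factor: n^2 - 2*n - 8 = (n - 4)*(n + 2)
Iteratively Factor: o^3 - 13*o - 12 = (o - 4)*(o^2 + 4*o + 3) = (o - 4)*(o + 1)*(o + 3)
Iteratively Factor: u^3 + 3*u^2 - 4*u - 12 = (u + 2)*(u^2 + u - 6) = (u - 2)*(u + 2)*(u + 3)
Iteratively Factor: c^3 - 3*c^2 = (c)*(c^2 - 3*c) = c^2*(c - 3)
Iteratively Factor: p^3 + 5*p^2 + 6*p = (p + 2)*(p^2 + 3*p) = (p + 2)*(p + 3)*(p)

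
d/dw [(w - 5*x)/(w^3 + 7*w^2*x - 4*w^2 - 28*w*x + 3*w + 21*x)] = (w^3 + 7*w^2*x - 4*w^2 - 28*w*x + 3*w + 21*x - (w - 5*x)*(3*w^2 + 14*w*x - 8*w - 28*x + 3))/(w^3 + 7*w^2*x - 4*w^2 - 28*w*x + 3*w + 21*x)^2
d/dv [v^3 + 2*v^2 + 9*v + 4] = 3*v^2 + 4*v + 9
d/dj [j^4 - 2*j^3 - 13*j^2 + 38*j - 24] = 4*j^3 - 6*j^2 - 26*j + 38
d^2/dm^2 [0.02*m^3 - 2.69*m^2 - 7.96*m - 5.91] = 0.12*m - 5.38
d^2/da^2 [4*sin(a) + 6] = -4*sin(a)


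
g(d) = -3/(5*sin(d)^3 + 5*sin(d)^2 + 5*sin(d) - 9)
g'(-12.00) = 2.21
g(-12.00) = 0.73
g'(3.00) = -0.30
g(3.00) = 0.37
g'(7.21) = 71.67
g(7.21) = -3.98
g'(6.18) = 0.14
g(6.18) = 0.32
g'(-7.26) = 0.07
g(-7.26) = 0.24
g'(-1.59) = -0.00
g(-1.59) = 0.21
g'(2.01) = -3.03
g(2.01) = -0.90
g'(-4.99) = 0.98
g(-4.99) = -0.61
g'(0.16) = 0.32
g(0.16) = 0.37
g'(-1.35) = 0.03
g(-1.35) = 0.22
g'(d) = -3*(-15*sin(d)^2*cos(d) - 10*sin(d)*cos(d) - 5*cos(d))/(5*sin(d)^3 + 5*sin(d)^2 + 5*sin(d) - 9)^2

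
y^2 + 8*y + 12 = (y + 2)*(y + 6)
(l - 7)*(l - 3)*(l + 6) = l^3 - 4*l^2 - 39*l + 126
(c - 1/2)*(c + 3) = c^2 + 5*c/2 - 3/2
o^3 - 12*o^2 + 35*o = o*(o - 7)*(o - 5)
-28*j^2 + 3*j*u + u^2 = (-4*j + u)*(7*j + u)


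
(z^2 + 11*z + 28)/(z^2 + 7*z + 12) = (z + 7)/(z + 3)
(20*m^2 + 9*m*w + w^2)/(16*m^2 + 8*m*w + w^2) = (5*m + w)/(4*m + w)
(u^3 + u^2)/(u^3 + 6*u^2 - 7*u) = u*(u + 1)/(u^2 + 6*u - 7)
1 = 1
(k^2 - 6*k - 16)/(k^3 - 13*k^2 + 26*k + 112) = 1/(k - 7)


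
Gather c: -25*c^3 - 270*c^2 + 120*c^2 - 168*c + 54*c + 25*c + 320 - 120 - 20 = -25*c^3 - 150*c^2 - 89*c + 180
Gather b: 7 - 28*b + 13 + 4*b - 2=18 - 24*b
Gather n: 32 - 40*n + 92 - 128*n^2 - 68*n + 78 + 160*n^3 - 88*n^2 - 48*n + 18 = 160*n^3 - 216*n^2 - 156*n + 220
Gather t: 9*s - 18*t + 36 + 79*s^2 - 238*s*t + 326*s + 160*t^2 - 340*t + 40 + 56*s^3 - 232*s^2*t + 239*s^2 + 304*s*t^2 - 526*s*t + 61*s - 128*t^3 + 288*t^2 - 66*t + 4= 56*s^3 + 318*s^2 + 396*s - 128*t^3 + t^2*(304*s + 448) + t*(-232*s^2 - 764*s - 424) + 80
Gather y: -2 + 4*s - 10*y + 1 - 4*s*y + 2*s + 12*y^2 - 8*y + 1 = 6*s + 12*y^2 + y*(-4*s - 18)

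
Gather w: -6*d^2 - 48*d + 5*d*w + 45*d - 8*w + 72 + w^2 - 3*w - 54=-6*d^2 - 3*d + w^2 + w*(5*d - 11) + 18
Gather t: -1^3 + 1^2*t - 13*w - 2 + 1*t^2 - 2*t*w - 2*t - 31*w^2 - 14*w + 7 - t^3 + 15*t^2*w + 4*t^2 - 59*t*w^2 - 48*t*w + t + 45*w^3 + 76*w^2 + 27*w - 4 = -t^3 + t^2*(15*w + 5) + t*(-59*w^2 - 50*w) + 45*w^3 + 45*w^2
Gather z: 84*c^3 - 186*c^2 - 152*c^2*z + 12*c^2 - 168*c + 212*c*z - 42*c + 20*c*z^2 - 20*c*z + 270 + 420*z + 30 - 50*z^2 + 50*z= 84*c^3 - 174*c^2 - 210*c + z^2*(20*c - 50) + z*(-152*c^2 + 192*c + 470) + 300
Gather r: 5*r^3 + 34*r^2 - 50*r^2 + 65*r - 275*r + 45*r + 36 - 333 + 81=5*r^3 - 16*r^2 - 165*r - 216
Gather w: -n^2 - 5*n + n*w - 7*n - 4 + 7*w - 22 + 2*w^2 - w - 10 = -n^2 - 12*n + 2*w^2 + w*(n + 6) - 36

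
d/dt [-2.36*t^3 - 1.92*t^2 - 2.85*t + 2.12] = -7.08*t^2 - 3.84*t - 2.85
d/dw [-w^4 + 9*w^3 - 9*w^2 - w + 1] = -4*w^3 + 27*w^2 - 18*w - 1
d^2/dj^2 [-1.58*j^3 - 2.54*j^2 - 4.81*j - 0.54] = -9.48*j - 5.08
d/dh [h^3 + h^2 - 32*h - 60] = 3*h^2 + 2*h - 32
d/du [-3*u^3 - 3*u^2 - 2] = 3*u*(-3*u - 2)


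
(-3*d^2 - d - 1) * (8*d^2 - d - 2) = -24*d^4 - 5*d^3 - d^2 + 3*d + 2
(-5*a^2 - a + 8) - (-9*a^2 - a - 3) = 4*a^2 + 11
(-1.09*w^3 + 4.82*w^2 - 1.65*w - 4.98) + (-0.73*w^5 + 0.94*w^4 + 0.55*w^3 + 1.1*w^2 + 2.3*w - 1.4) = -0.73*w^5 + 0.94*w^4 - 0.54*w^3 + 5.92*w^2 + 0.65*w - 6.38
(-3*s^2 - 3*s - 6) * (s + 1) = -3*s^3 - 6*s^2 - 9*s - 6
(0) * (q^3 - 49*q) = 0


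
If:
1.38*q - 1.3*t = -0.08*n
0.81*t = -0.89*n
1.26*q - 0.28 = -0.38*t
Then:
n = -0.16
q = 0.17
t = 0.17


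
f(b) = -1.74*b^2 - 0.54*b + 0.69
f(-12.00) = -243.39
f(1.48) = -3.92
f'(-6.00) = 20.34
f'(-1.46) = 4.54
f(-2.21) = -6.61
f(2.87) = -15.19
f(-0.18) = 0.73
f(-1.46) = -2.23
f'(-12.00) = 41.22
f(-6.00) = -58.71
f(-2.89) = -12.28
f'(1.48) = -5.69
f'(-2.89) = 9.52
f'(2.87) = -10.53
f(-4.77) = -36.32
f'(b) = -3.48*b - 0.54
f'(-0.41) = 0.89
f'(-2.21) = 7.15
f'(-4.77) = 16.06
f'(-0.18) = 0.09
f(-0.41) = 0.62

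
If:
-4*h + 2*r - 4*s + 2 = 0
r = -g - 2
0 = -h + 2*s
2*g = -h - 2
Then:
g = -1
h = 0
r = -1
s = 0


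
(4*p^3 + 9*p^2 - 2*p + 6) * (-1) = -4*p^3 - 9*p^2 + 2*p - 6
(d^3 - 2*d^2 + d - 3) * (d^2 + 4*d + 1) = d^5 + 2*d^4 - 6*d^3 - d^2 - 11*d - 3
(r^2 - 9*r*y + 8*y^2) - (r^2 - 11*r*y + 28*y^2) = 2*r*y - 20*y^2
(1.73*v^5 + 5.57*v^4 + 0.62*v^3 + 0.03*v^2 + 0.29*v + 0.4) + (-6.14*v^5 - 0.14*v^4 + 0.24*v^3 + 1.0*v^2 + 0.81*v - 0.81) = -4.41*v^5 + 5.43*v^4 + 0.86*v^3 + 1.03*v^2 + 1.1*v - 0.41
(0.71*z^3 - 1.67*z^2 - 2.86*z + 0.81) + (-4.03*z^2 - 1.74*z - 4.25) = 0.71*z^3 - 5.7*z^2 - 4.6*z - 3.44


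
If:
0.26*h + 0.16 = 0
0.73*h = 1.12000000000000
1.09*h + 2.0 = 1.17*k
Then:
No Solution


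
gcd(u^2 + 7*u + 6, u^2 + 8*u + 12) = u + 6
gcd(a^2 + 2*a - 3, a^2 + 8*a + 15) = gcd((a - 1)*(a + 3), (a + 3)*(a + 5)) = a + 3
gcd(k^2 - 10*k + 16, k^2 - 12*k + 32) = k - 8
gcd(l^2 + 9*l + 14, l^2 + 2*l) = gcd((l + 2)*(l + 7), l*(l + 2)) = l + 2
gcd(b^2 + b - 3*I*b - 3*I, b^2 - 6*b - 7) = b + 1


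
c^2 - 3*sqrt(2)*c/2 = c*(c - 3*sqrt(2)/2)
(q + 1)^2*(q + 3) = q^3 + 5*q^2 + 7*q + 3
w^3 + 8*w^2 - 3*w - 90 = (w - 3)*(w + 5)*(w + 6)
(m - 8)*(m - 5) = m^2 - 13*m + 40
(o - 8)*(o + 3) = o^2 - 5*o - 24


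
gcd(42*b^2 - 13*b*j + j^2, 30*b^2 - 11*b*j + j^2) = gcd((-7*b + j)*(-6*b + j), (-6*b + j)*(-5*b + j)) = 6*b - j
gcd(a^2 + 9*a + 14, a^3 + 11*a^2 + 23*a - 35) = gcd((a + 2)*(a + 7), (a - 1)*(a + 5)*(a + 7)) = a + 7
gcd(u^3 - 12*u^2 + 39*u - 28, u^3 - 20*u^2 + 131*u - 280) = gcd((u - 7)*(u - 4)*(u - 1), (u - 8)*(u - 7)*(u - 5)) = u - 7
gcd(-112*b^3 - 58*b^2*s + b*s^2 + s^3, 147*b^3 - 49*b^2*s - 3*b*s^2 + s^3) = 7*b + s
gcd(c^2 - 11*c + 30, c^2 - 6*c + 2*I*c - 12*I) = c - 6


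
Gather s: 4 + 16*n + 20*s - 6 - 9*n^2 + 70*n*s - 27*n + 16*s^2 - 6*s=-9*n^2 - 11*n + 16*s^2 + s*(70*n + 14) - 2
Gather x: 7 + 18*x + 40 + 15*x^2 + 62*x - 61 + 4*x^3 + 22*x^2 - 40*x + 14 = 4*x^3 + 37*x^2 + 40*x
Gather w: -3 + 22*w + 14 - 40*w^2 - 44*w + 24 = -40*w^2 - 22*w + 35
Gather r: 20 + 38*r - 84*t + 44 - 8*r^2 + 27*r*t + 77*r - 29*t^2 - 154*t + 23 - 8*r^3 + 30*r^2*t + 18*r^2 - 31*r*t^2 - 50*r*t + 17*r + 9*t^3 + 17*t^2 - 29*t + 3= -8*r^3 + r^2*(30*t + 10) + r*(-31*t^2 - 23*t + 132) + 9*t^3 - 12*t^2 - 267*t + 90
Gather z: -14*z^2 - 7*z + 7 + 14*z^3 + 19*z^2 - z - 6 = 14*z^3 + 5*z^2 - 8*z + 1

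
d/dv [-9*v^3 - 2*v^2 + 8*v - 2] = -27*v^2 - 4*v + 8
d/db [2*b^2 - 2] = 4*b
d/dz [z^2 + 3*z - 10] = 2*z + 3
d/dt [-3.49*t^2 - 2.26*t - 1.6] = -6.98*t - 2.26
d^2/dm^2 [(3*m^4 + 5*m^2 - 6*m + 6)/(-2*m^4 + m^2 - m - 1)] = 2*(-78*m^8 + 180*m^7 - 193*m^6 + 33*m^5 + 192*m^4 - 167*m^3 + 21*m^2 + 36*m - 23)/(8*m^12 - 12*m^10 + 12*m^9 + 18*m^8 - 12*m^7 - 7*m^6 + 15*m^5 + 6*m^4 - 5*m^3 + 3*m + 1)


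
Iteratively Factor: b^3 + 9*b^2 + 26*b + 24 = (b + 2)*(b^2 + 7*b + 12) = (b + 2)*(b + 4)*(b + 3)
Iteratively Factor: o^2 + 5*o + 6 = (o + 2)*(o + 3)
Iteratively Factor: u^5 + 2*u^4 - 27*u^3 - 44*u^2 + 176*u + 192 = (u + 4)*(u^4 - 2*u^3 - 19*u^2 + 32*u + 48) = (u - 3)*(u + 4)*(u^3 + u^2 - 16*u - 16) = (u - 3)*(u + 1)*(u + 4)*(u^2 - 16) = (u - 3)*(u + 1)*(u + 4)^2*(u - 4)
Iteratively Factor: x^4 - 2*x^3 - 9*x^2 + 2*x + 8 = (x + 1)*(x^3 - 3*x^2 - 6*x + 8) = (x - 1)*(x + 1)*(x^2 - 2*x - 8) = (x - 4)*(x - 1)*(x + 1)*(x + 2)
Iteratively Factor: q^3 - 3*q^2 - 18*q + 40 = (q - 5)*(q^2 + 2*q - 8) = (q - 5)*(q - 2)*(q + 4)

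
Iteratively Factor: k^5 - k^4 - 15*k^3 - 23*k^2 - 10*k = (k)*(k^4 - k^3 - 15*k^2 - 23*k - 10) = k*(k + 1)*(k^3 - 2*k^2 - 13*k - 10) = k*(k - 5)*(k + 1)*(k^2 + 3*k + 2) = k*(k - 5)*(k + 1)^2*(k + 2)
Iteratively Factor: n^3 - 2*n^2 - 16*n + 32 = (n - 2)*(n^2 - 16) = (n - 4)*(n - 2)*(n + 4)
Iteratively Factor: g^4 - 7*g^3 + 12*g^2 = (g)*(g^3 - 7*g^2 + 12*g) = g^2*(g^2 - 7*g + 12) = g^2*(g - 3)*(g - 4)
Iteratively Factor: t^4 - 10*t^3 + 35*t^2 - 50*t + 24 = (t - 1)*(t^3 - 9*t^2 + 26*t - 24) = (t - 3)*(t - 1)*(t^2 - 6*t + 8) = (t - 4)*(t - 3)*(t - 1)*(t - 2)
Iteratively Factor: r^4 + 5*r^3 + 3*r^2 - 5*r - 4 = (r - 1)*(r^3 + 6*r^2 + 9*r + 4) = (r - 1)*(r + 1)*(r^2 + 5*r + 4) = (r - 1)*(r + 1)*(r + 4)*(r + 1)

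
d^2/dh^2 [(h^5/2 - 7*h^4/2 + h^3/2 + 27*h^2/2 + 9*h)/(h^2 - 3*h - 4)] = (3*h^4 - 40*h^3 + 192*h^2 - 384*h + 216)/(h^3 - 12*h^2 + 48*h - 64)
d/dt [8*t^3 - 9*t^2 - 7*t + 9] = 24*t^2 - 18*t - 7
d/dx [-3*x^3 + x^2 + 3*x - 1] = -9*x^2 + 2*x + 3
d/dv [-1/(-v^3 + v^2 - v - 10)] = (-3*v^2 + 2*v - 1)/(v^3 - v^2 + v + 10)^2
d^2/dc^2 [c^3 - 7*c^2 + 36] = 6*c - 14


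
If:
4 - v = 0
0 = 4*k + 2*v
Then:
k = -2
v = 4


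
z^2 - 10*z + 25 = (z - 5)^2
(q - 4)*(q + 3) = q^2 - q - 12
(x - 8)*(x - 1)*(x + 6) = x^3 - 3*x^2 - 46*x + 48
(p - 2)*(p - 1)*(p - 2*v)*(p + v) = p^4 - p^3*v - 3*p^3 - 2*p^2*v^2 + 3*p^2*v + 2*p^2 + 6*p*v^2 - 2*p*v - 4*v^2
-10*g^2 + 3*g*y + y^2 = (-2*g + y)*(5*g + y)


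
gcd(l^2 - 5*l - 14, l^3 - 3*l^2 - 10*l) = l + 2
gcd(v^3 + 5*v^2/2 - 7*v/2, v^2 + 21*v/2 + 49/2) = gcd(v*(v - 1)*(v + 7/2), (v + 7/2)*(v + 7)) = v + 7/2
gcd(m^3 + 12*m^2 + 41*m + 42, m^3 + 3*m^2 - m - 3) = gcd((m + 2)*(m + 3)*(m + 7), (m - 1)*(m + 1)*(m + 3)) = m + 3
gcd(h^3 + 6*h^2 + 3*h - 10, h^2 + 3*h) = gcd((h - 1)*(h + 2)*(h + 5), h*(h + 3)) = 1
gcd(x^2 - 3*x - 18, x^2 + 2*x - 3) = x + 3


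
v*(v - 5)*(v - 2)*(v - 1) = v^4 - 8*v^3 + 17*v^2 - 10*v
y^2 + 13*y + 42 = (y + 6)*(y + 7)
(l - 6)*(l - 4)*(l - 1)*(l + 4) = l^4 - 7*l^3 - 10*l^2 + 112*l - 96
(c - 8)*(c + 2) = c^2 - 6*c - 16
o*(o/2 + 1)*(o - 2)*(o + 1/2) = o^4/2 + o^3/4 - 2*o^2 - o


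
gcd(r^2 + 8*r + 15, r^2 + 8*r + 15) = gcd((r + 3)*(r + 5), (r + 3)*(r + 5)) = r^2 + 8*r + 15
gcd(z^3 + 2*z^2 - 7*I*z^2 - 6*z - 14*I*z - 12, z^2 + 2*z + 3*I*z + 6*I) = z + 2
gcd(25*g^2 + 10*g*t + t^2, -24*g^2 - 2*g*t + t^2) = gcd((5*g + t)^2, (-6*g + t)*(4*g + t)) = 1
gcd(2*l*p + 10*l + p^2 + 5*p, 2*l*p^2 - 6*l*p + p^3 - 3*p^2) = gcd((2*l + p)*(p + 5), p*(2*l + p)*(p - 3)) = 2*l + p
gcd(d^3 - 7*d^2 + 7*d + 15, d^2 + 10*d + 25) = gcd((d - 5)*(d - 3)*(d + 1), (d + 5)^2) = 1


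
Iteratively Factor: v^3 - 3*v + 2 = (v + 2)*(v^2 - 2*v + 1) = (v - 1)*(v + 2)*(v - 1)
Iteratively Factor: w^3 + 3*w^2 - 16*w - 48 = (w + 3)*(w^2 - 16) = (w - 4)*(w + 3)*(w + 4)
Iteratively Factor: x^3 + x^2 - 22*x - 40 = (x - 5)*(x^2 + 6*x + 8) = (x - 5)*(x + 2)*(x + 4)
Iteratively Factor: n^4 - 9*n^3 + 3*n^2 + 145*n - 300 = (n - 5)*(n^3 - 4*n^2 - 17*n + 60) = (n - 5)*(n + 4)*(n^2 - 8*n + 15) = (n - 5)*(n - 3)*(n + 4)*(n - 5)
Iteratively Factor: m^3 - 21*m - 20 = (m + 4)*(m^2 - 4*m - 5) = (m - 5)*(m + 4)*(m + 1)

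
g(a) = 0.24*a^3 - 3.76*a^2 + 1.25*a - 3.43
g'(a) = 0.72*a^2 - 7.52*a + 1.25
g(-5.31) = -152.02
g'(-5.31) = 61.48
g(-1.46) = -14.02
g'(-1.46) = 13.76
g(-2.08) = -24.46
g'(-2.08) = 20.01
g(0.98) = -5.59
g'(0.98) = -5.43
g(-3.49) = -63.79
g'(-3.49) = 36.26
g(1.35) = -8.00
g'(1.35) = -7.59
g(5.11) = -63.20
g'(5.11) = -18.38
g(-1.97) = -22.32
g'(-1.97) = 18.86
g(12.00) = -115.15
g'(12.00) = 14.69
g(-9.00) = -494.20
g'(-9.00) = 127.25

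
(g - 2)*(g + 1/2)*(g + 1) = g^3 - g^2/2 - 5*g/2 - 1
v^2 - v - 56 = (v - 8)*(v + 7)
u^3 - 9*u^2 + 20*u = u*(u - 5)*(u - 4)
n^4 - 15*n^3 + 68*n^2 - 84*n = n*(n - 7)*(n - 6)*(n - 2)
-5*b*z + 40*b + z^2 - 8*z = (-5*b + z)*(z - 8)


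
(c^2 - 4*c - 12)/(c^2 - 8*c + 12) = (c + 2)/(c - 2)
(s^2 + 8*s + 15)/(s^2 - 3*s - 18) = (s + 5)/(s - 6)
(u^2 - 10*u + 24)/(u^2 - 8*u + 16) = (u - 6)/(u - 4)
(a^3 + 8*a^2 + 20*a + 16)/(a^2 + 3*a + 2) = (a^2 + 6*a + 8)/(a + 1)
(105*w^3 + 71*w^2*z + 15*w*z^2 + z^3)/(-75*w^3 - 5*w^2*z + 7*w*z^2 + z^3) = (21*w^2 + 10*w*z + z^2)/(-15*w^2 + 2*w*z + z^2)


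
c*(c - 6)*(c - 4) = c^3 - 10*c^2 + 24*c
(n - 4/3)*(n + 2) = n^2 + 2*n/3 - 8/3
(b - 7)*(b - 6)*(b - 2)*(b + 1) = b^4 - 14*b^3 + 53*b^2 - 16*b - 84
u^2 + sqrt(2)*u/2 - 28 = (u - 7*sqrt(2)/2)*(u + 4*sqrt(2))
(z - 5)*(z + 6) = z^2 + z - 30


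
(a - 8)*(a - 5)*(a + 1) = a^3 - 12*a^2 + 27*a + 40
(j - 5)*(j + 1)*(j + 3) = j^3 - j^2 - 17*j - 15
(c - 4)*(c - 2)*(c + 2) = c^3 - 4*c^2 - 4*c + 16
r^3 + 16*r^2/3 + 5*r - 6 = (r - 2/3)*(r + 3)^2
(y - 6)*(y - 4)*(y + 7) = y^3 - 3*y^2 - 46*y + 168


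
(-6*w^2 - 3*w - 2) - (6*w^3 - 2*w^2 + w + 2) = -6*w^3 - 4*w^2 - 4*w - 4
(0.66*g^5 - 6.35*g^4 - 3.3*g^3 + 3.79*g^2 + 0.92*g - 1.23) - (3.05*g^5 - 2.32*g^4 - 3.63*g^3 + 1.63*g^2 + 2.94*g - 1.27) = -2.39*g^5 - 4.03*g^4 + 0.33*g^3 + 2.16*g^2 - 2.02*g + 0.04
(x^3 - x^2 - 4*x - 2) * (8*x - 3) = 8*x^4 - 11*x^3 - 29*x^2 - 4*x + 6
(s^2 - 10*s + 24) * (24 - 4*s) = -4*s^3 + 64*s^2 - 336*s + 576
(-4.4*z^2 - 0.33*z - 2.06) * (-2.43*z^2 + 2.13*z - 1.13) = 10.692*z^4 - 8.5701*z^3 + 9.2749*z^2 - 4.0149*z + 2.3278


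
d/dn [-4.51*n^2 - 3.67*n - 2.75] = -9.02*n - 3.67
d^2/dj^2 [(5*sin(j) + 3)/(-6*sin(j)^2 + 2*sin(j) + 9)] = (-180*sin(j)^5 - 492*sin(j)^4 - 1152*sin(j)^3 + 78*sin(j)^2 + 1053*sin(j) + 168)/(-6*sin(j)^2 + 2*sin(j) + 9)^3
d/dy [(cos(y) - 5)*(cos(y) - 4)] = (9 - 2*cos(y))*sin(y)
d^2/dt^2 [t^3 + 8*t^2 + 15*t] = 6*t + 16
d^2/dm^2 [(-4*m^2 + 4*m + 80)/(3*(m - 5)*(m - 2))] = -16/(m^3 - 6*m^2 + 12*m - 8)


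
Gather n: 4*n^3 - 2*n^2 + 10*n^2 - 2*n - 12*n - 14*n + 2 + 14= 4*n^3 + 8*n^2 - 28*n + 16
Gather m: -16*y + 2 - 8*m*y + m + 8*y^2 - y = m*(1 - 8*y) + 8*y^2 - 17*y + 2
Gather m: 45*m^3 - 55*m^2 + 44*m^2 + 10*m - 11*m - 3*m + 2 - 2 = 45*m^3 - 11*m^2 - 4*m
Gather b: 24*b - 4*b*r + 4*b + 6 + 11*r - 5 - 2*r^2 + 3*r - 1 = b*(28 - 4*r) - 2*r^2 + 14*r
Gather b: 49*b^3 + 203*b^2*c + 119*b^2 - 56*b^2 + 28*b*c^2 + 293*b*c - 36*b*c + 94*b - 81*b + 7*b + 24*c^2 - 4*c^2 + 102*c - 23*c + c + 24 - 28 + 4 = 49*b^3 + b^2*(203*c + 63) + b*(28*c^2 + 257*c + 20) + 20*c^2 + 80*c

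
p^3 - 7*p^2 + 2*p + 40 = (p - 5)*(p - 4)*(p + 2)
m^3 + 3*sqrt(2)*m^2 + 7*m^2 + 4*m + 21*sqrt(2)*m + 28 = (m + 7)*(m + sqrt(2))*(m + 2*sqrt(2))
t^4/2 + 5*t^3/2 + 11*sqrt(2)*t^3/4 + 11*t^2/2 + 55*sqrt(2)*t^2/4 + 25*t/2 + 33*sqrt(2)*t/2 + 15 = (t/2 + 1)*(t + 3)*(t + sqrt(2)/2)*(t + 5*sqrt(2))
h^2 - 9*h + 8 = (h - 8)*(h - 1)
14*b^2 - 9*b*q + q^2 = (-7*b + q)*(-2*b + q)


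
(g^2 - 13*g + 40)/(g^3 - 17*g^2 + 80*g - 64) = (g - 5)/(g^2 - 9*g + 8)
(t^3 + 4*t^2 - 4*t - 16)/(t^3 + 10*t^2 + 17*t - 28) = (t^2 - 4)/(t^2 + 6*t - 7)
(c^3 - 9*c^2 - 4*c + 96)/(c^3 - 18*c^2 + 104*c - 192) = (c + 3)/(c - 6)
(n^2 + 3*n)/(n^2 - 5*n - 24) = n/(n - 8)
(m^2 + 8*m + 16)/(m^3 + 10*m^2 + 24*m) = (m + 4)/(m*(m + 6))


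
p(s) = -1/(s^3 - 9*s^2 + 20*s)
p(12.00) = 0.00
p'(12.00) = 0.00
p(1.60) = -0.08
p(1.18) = -0.08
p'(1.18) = 0.02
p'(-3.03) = 0.00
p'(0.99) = 0.04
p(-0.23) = 0.20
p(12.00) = 0.00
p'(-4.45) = 0.00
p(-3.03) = 0.01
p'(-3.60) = 0.00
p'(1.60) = -0.01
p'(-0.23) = 0.94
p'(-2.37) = 0.01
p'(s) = -(-3*s^2 + 18*s - 20)/(s^3 - 9*s^2 + 20*s)^2 = (3*s^2 - 18*s + 20)/(s^2*(s^2 - 9*s + 20)^2)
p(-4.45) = 0.00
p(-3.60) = 0.00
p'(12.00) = 0.00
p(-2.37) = 0.01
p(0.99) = -0.08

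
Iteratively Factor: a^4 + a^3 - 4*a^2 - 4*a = (a - 2)*(a^3 + 3*a^2 + 2*a) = (a - 2)*(a + 2)*(a^2 + a) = a*(a - 2)*(a + 2)*(a + 1)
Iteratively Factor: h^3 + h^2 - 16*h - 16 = (h + 1)*(h^2 - 16) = (h - 4)*(h + 1)*(h + 4)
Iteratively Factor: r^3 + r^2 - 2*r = (r + 2)*(r^2 - r) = (r - 1)*(r + 2)*(r)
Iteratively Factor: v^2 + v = (v)*(v + 1)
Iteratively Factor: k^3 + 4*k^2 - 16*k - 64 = (k + 4)*(k^2 - 16) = (k + 4)^2*(k - 4)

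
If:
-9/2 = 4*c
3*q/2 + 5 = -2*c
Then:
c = -9/8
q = -11/6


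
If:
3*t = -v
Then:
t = -v/3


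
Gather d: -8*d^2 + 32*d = -8*d^2 + 32*d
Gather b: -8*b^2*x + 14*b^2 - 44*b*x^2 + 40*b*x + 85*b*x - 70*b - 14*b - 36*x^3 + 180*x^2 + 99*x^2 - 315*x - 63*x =b^2*(14 - 8*x) + b*(-44*x^2 + 125*x - 84) - 36*x^3 + 279*x^2 - 378*x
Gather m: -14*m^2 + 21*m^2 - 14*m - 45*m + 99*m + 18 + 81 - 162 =7*m^2 + 40*m - 63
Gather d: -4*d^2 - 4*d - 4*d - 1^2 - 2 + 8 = -4*d^2 - 8*d + 5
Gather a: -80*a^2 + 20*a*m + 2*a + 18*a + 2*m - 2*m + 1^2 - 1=-80*a^2 + a*(20*m + 20)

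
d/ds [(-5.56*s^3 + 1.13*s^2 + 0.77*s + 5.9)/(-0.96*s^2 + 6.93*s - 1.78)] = (5.3376*s^4 - 77.0616*s^3 + 38.2605*s^2 + 7.3052*s - 42.2576)/(0.9216*s^4 - 13.3056*s^3 + 51.4425*s^2 - 24.6708*s + 3.1684)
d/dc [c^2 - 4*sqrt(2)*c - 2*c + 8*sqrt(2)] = 2*c - 4*sqrt(2) - 2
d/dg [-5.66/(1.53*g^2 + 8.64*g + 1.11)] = (17.3196*g + 48.9024)/(1.53*g^2 + 8.64*g + 1.11)^2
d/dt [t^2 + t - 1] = 2*t + 1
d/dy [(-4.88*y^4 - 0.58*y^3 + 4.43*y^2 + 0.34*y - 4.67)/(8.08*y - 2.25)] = (-118.2912*y^4 + 34.5472*y^3 + 39.7094*y^2 - 19.935*y + 36.9686)/(65.2864*y^2 - 36.36*y + 5.0625)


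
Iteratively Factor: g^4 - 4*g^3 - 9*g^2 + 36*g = (g + 3)*(g^3 - 7*g^2 + 12*g) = (g - 4)*(g + 3)*(g^2 - 3*g) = (g - 4)*(g - 3)*(g + 3)*(g)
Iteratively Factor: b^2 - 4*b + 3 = (b - 3)*(b - 1)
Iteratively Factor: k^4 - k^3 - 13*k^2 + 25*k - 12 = (k - 1)*(k^3 - 13*k + 12) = (k - 1)*(k + 4)*(k^2 - 4*k + 3) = (k - 1)^2*(k + 4)*(k - 3)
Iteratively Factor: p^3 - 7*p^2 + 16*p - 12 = (p - 2)*(p^2 - 5*p + 6) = (p - 3)*(p - 2)*(p - 2)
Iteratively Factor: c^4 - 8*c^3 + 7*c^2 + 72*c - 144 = (c - 4)*(c^3 - 4*c^2 - 9*c + 36) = (c - 4)*(c - 3)*(c^2 - c - 12) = (c - 4)*(c - 3)*(c + 3)*(c - 4)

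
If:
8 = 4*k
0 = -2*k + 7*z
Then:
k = 2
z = 4/7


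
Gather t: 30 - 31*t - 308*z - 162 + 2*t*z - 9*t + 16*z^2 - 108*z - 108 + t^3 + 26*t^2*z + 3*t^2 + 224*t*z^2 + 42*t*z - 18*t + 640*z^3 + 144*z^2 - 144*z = t^3 + t^2*(26*z + 3) + t*(224*z^2 + 44*z - 58) + 640*z^3 + 160*z^2 - 560*z - 240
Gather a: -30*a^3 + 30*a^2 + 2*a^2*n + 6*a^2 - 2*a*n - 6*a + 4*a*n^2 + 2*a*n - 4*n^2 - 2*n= -30*a^3 + a^2*(2*n + 36) + a*(4*n^2 - 6) - 4*n^2 - 2*n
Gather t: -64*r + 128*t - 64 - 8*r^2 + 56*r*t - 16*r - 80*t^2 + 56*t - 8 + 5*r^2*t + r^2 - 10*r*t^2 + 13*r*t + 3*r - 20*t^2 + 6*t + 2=-7*r^2 - 77*r + t^2*(-10*r - 100) + t*(5*r^2 + 69*r + 190) - 70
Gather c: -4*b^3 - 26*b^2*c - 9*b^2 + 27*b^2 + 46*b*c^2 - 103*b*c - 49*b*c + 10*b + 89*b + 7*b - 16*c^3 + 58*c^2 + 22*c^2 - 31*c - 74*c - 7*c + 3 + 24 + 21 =-4*b^3 + 18*b^2 + 106*b - 16*c^3 + c^2*(46*b + 80) + c*(-26*b^2 - 152*b - 112) + 48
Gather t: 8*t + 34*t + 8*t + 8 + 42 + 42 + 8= 50*t + 100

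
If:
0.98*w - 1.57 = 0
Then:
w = 1.60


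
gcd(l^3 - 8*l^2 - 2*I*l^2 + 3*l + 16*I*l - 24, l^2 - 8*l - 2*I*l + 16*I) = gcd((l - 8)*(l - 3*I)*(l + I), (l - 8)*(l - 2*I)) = l - 8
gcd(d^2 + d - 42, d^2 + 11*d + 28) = d + 7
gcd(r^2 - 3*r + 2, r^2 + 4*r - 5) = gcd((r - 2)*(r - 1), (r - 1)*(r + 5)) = r - 1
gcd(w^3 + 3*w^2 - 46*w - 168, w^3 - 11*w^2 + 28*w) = w - 7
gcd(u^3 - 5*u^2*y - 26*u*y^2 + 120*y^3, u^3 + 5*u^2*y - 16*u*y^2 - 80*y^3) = -u^2 - u*y + 20*y^2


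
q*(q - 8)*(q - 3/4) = q^3 - 35*q^2/4 + 6*q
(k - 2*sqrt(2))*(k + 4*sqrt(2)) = k^2 + 2*sqrt(2)*k - 16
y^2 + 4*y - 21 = (y - 3)*(y + 7)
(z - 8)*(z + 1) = z^2 - 7*z - 8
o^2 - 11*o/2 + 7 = (o - 7/2)*(o - 2)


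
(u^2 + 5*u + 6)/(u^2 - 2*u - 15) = (u + 2)/(u - 5)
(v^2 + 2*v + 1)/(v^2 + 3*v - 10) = (v^2 + 2*v + 1)/(v^2 + 3*v - 10)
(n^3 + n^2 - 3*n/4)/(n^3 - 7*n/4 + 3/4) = n/(n - 1)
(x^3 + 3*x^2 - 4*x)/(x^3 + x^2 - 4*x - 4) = x*(x^2 + 3*x - 4)/(x^3 + x^2 - 4*x - 4)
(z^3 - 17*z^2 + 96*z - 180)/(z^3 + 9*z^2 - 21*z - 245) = (z^2 - 12*z + 36)/(z^2 + 14*z + 49)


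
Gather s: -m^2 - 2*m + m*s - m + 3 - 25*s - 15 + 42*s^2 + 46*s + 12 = -m^2 - 3*m + 42*s^2 + s*(m + 21)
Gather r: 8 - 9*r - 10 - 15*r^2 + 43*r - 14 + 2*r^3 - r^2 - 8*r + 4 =2*r^3 - 16*r^2 + 26*r - 12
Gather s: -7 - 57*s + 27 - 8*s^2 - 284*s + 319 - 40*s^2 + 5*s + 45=-48*s^2 - 336*s + 384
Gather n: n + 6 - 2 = n + 4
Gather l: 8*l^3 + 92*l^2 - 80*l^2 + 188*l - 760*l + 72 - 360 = 8*l^3 + 12*l^2 - 572*l - 288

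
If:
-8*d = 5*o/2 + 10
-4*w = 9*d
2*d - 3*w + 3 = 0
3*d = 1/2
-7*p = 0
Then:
No Solution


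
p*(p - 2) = p^2 - 2*p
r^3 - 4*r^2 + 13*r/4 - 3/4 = (r - 3)*(r - 1/2)^2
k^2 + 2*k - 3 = (k - 1)*(k + 3)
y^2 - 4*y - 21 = (y - 7)*(y + 3)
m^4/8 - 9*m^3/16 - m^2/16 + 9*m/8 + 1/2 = (m/4 + 1/4)*(m/2 + 1/4)*(m - 4)*(m - 2)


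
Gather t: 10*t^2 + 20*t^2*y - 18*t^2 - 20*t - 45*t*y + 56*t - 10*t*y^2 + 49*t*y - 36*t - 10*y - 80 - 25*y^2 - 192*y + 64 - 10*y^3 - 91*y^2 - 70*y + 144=t^2*(20*y - 8) + t*(-10*y^2 + 4*y) - 10*y^3 - 116*y^2 - 272*y + 128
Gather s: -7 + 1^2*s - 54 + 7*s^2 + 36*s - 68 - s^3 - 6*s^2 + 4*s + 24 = -s^3 + s^2 + 41*s - 105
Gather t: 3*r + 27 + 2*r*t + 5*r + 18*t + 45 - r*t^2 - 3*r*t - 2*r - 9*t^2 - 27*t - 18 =6*r + t^2*(-r - 9) + t*(-r - 9) + 54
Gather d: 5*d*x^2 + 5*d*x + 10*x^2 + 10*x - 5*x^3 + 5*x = d*(5*x^2 + 5*x) - 5*x^3 + 10*x^2 + 15*x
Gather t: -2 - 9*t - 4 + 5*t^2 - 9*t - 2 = 5*t^2 - 18*t - 8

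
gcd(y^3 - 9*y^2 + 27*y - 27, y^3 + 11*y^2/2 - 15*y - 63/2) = y - 3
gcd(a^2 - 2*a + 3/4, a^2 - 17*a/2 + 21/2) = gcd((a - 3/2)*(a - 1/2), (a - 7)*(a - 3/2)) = a - 3/2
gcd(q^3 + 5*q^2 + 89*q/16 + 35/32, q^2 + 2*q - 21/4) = q + 7/2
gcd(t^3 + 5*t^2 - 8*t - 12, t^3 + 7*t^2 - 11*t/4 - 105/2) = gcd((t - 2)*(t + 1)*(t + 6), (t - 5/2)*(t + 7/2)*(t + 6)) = t + 6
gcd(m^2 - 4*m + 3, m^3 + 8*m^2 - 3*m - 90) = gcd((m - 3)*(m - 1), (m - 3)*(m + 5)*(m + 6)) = m - 3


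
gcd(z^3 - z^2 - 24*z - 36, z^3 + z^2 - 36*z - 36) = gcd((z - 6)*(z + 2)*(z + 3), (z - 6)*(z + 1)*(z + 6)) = z - 6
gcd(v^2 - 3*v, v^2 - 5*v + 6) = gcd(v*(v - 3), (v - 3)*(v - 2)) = v - 3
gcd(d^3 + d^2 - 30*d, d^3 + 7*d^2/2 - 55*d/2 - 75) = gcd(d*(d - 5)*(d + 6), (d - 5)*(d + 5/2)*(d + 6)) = d^2 + d - 30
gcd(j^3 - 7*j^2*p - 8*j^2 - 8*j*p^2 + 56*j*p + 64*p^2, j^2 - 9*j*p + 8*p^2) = -j + 8*p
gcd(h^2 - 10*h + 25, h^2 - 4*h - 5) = h - 5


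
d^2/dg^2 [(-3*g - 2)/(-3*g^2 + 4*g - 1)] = 2*(3*(2 - 9*g)*(3*g^2 - 4*g + 1) + 4*(3*g - 2)^2*(3*g + 2))/(3*g^2 - 4*g + 1)^3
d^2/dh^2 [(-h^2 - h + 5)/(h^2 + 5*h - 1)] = 8*(h^3 + 3*h^2 + 18*h + 31)/(h^6 + 15*h^5 + 72*h^4 + 95*h^3 - 72*h^2 + 15*h - 1)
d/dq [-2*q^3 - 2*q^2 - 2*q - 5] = -6*q^2 - 4*q - 2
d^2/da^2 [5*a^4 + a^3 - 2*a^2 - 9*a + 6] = 60*a^2 + 6*a - 4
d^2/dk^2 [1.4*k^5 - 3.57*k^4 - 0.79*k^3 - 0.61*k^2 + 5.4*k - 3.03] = 28.0*k^3 - 42.84*k^2 - 4.74*k - 1.22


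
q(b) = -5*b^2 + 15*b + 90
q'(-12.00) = 135.00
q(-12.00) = -810.00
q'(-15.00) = 165.00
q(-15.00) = -1260.00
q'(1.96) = -4.60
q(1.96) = 100.19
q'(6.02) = -45.20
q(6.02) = -0.90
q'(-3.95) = 54.50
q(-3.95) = -47.26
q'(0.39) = 11.10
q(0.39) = 95.09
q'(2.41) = -9.10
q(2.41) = 97.11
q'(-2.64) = 41.40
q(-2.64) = 15.55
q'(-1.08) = 25.80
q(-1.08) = 67.97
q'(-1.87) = 33.70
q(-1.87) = 44.47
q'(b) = 15 - 10*b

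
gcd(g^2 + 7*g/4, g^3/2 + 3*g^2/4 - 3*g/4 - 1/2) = 1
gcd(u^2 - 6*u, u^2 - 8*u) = u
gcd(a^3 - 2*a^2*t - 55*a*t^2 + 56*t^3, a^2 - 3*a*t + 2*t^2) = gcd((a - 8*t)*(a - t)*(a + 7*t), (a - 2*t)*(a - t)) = -a + t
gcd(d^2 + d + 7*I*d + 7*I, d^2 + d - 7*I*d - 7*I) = d + 1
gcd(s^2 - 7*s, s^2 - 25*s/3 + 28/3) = s - 7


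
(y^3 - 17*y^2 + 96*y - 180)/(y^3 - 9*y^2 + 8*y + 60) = (y - 6)/(y + 2)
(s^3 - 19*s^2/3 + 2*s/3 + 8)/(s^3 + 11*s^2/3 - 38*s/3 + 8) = (s^2 - 5*s - 6)/(s^2 + 5*s - 6)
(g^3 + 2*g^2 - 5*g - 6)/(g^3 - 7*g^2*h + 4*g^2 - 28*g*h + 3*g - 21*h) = (g - 2)/(g - 7*h)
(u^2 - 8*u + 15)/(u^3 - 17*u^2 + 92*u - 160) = (u - 3)/(u^2 - 12*u + 32)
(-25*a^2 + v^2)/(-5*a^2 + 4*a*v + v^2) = (-5*a + v)/(-a + v)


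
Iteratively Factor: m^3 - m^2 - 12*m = (m - 4)*(m^2 + 3*m) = m*(m - 4)*(m + 3)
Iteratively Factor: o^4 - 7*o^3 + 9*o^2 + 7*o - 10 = (o + 1)*(o^3 - 8*o^2 + 17*o - 10) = (o - 5)*(o + 1)*(o^2 - 3*o + 2) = (o - 5)*(o - 1)*(o + 1)*(o - 2)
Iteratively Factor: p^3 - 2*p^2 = (p)*(p^2 - 2*p) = p^2*(p - 2)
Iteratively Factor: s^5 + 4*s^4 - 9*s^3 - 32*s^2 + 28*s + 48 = (s + 1)*(s^4 + 3*s^3 - 12*s^2 - 20*s + 48) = (s + 1)*(s + 4)*(s^3 - s^2 - 8*s + 12) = (s + 1)*(s + 3)*(s + 4)*(s^2 - 4*s + 4) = (s - 2)*(s + 1)*(s + 3)*(s + 4)*(s - 2)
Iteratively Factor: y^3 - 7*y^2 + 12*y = (y - 4)*(y^2 - 3*y) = (y - 4)*(y - 3)*(y)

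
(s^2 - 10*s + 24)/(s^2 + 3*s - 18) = (s^2 - 10*s + 24)/(s^2 + 3*s - 18)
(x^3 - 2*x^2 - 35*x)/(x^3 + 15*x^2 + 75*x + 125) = x*(x - 7)/(x^2 + 10*x + 25)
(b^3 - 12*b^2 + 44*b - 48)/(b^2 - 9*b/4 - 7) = 4*(b^2 - 8*b + 12)/(4*b + 7)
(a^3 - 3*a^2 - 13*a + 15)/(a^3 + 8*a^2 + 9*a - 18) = (a - 5)/(a + 6)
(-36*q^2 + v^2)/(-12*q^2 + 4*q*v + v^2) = (6*q - v)/(2*q - v)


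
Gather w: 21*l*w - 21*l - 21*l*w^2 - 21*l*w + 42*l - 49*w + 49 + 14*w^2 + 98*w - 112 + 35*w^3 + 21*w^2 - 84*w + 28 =21*l + 35*w^3 + w^2*(35 - 21*l) - 35*w - 35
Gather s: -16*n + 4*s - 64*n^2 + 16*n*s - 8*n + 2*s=-64*n^2 - 24*n + s*(16*n + 6)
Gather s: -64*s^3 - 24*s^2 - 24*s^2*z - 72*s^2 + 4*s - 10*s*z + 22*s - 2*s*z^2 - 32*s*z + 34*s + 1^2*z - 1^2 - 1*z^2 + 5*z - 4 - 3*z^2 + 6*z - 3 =-64*s^3 + s^2*(-24*z - 96) + s*(-2*z^2 - 42*z + 60) - 4*z^2 + 12*z - 8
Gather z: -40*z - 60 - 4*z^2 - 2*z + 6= -4*z^2 - 42*z - 54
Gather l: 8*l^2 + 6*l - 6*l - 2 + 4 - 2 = 8*l^2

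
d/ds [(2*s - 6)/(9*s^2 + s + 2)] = 2*(9*s^2 + s - (s - 3)*(18*s + 1) + 2)/(9*s^2 + s + 2)^2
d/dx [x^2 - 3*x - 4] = 2*x - 3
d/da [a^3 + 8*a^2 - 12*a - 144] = 3*a^2 + 16*a - 12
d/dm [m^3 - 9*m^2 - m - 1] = 3*m^2 - 18*m - 1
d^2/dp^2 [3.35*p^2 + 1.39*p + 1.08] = 6.70000000000000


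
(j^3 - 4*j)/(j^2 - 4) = j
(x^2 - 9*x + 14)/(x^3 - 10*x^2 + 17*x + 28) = (x - 2)/(x^2 - 3*x - 4)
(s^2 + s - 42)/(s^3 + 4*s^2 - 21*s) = (s - 6)/(s*(s - 3))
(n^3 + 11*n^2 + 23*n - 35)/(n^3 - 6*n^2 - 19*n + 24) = (n^2 + 12*n + 35)/(n^2 - 5*n - 24)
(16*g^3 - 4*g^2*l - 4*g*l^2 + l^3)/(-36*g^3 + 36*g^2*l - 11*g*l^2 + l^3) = (-8*g^2 - 2*g*l + l^2)/(18*g^2 - 9*g*l + l^2)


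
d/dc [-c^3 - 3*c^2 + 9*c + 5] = -3*c^2 - 6*c + 9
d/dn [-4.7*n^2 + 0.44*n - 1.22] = 0.44 - 9.4*n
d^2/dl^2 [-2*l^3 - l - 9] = -12*l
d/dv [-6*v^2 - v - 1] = -12*v - 1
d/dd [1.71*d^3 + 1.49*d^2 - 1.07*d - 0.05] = 5.13*d^2 + 2.98*d - 1.07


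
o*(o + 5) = o^2 + 5*o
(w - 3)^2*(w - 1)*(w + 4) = w^4 - 3*w^3 - 13*w^2 + 51*w - 36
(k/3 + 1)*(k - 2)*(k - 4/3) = k^3/3 - k^2/9 - 22*k/9 + 8/3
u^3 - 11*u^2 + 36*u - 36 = (u - 6)*(u - 3)*(u - 2)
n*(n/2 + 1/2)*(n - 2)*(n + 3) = n^4/2 + n^3 - 5*n^2/2 - 3*n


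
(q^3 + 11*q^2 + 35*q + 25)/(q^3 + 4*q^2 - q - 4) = (q^2 + 10*q + 25)/(q^2 + 3*q - 4)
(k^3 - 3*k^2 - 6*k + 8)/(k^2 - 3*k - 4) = (k^2 + k - 2)/(k + 1)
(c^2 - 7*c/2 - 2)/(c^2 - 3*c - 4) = (c + 1/2)/(c + 1)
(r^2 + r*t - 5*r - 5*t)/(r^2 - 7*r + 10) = (r + t)/(r - 2)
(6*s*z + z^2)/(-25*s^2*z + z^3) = (6*s + z)/(-25*s^2 + z^2)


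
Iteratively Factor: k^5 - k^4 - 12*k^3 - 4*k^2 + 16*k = (k - 1)*(k^4 - 12*k^2 - 16*k) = (k - 1)*(k + 2)*(k^3 - 2*k^2 - 8*k) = (k - 1)*(k + 2)^2*(k^2 - 4*k) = (k - 4)*(k - 1)*(k + 2)^2*(k)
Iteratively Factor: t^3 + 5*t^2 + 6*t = (t + 3)*(t^2 + 2*t) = (t + 2)*(t + 3)*(t)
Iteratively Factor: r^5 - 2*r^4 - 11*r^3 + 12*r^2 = (r - 1)*(r^4 - r^3 - 12*r^2) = (r - 1)*(r + 3)*(r^3 - 4*r^2) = (r - 4)*(r - 1)*(r + 3)*(r^2) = r*(r - 4)*(r - 1)*(r + 3)*(r)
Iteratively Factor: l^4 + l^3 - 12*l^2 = (l + 4)*(l^3 - 3*l^2) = l*(l + 4)*(l^2 - 3*l) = l*(l - 3)*(l + 4)*(l)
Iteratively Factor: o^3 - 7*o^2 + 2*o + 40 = (o - 4)*(o^2 - 3*o - 10) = (o - 4)*(o + 2)*(o - 5)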